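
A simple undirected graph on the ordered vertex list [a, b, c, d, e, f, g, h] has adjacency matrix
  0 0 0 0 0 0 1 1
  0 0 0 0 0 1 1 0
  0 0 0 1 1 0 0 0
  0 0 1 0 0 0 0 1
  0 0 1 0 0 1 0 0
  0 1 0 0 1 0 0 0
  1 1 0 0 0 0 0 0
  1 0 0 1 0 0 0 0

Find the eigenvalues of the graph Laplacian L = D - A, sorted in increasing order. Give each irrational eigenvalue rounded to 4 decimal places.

[0, 0.5858, 0.5858, 2, 2, 3.4142, 3.4142, 4]

With the vertex order [a, b, c, d, e, f, g, h], the degrees are [2, 2, 2, 2, 2, 2, 2, 2], giving D = diag(2, 2, 2, 2, 2, 2, 2, 2) and L = D - A. L is symmetric positive semidefinite, so every eigenvalue is real and nonnegative. By the matrix-tree theorem the graph has (1/8) * product of the nonzero eigenvalues = 8 spanning trees.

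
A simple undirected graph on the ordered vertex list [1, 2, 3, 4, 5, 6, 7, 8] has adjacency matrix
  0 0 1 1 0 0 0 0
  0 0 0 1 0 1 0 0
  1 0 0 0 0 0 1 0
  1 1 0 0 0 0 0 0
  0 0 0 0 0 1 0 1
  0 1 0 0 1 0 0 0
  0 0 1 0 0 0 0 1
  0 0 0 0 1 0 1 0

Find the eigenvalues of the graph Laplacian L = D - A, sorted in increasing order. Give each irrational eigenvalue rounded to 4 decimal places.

[0, 0.5858, 0.5858, 2, 2, 3.4142, 3.4142, 4]

Reading degrees in the order [1, 2, 3, 4, 5, 6, 7, 8] gives [2, 2, 2, 2, 2, 2, 2, 2]; set D = diag(2, 2, 2, 2, 2, 2, 2, 2) and form L = D - A. L is symmetric positive semidefinite, so every eigenvalue is real and nonnegative. By the matrix-tree theorem the graph has (1/8) * product of the nonzero eigenvalues = 8 spanning trees. There is one zero in the spectrum, matching the 1 component.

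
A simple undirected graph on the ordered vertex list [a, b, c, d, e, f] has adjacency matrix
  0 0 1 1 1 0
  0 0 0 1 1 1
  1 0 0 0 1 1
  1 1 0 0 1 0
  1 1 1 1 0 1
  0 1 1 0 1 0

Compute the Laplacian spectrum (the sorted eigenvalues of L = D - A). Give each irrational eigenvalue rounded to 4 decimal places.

With the vertex order [a, b, c, d, e, f], the degrees are [3, 3, 3, 3, 5, 3], giving D = diag(3, 3, 3, 3, 5, 3) and L = D - A. Since every row of L sums to 0, the all-ones vector is in the kernel and 0 is an eigenvalue. The single zero eigenvalue shows the graph is connected. The eigenvalues sum to 20, which equals trace(L) = 2|E|. The largest eigenvalue, 6, is at most the vertex count 6.

[0, 2.3820, 2.3820, 4.6180, 4.6180, 6]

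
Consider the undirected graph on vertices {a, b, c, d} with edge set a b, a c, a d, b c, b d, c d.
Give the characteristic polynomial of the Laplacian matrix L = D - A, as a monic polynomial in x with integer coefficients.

x^4 - 12x^3 + 48x^2 - 64x

Each diagonal entry of L is the vertex degree and each off-diagonal entry is -1 where an edge is present, 0 otherwise; in the order [a, b, c, d] the diagonal is [3, 3, 3, 3]. Computing det(xI - L) by cofactor expansion (or equivalently via sum-over-permutations) gives x^4 - 12x^3 + 48x^2 - 64x. The constant term is 0 because L is singular (the all-ones vector lies in its kernel). The largest eigenvalue, 4, is at most the vertex count 4.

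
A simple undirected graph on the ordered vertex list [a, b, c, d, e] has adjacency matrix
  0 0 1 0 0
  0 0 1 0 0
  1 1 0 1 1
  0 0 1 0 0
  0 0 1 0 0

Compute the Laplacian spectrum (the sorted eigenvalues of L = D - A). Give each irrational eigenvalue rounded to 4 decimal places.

[0, 1, 1, 1, 5]

With the vertex order [a, b, c, d, e], the degrees are [1, 1, 4, 1, 1], giving D = diag(1, 1, 4, 1, 1) and L = D - A. Diagonalising L (or applying a numerical eigensolver to the 5x5 matrix) gives the spectrum above.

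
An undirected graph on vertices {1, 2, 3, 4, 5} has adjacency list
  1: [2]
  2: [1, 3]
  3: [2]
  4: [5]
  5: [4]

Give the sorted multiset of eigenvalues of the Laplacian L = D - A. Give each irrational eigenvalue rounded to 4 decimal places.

[0, 0, 1, 2, 3]

With the vertex order [1, 2, 3, 4, 5], the degrees are [1, 2, 1, 1, 1], giving D = diag(1, 2, 1, 1, 1) and L = D - A. The multiplicity of 0 as a Laplacian eigenvalue equals the number of connected components. The 2 zero eigenvalues correspond to the 2 connected components. The eigenvalues sum to 6, which equals trace(L) = 2|E|.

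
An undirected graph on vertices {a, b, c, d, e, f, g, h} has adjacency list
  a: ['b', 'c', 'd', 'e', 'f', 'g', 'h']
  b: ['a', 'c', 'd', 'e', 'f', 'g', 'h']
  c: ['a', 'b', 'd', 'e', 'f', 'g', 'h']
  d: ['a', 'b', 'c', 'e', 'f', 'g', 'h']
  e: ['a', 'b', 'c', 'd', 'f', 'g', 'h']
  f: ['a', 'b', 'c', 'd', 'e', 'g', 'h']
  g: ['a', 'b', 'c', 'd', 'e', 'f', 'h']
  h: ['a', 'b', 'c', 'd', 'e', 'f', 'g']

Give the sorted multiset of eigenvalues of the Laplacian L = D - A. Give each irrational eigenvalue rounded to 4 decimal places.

[0, 8, 8, 8, 8, 8, 8, 8]

Reading degrees in the order [a, b, c, d, e, f, g, h] gives [7, 7, 7, 7, 7, 7, 7, 7]; set D = diag(7, 7, 7, 7, 7, 7, 7, 7) and form L = D - A. Since every row of L sums to 0, the all-ones vector is in the kernel and 0 is an eigenvalue. The single zero eigenvalue shows the graph is connected. The largest eigenvalue, 8, is at most the vertex count 8. There is one zero in the spectrum, matching the 1 component.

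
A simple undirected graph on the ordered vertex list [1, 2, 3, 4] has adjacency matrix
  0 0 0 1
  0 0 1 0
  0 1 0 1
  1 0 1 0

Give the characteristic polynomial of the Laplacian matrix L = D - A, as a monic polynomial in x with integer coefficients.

x^4 - 6x^3 + 10x^2 - 4x

Reading degrees in the order [1, 2, 3, 4] gives [1, 1, 2, 2]; set D = diag(1, 1, 2, 2) and form L = D - A. L has integer entries, so p(x) = det(xI - L) has integer coefficients. Expanding the determinant yields x^4 - 6x^3 + 10x^2 - 4x. The constant term is 0 because L is singular (the all-ones vector lies in its kernel). The largest eigenvalue, 3.4142, is at most the vertex count 4.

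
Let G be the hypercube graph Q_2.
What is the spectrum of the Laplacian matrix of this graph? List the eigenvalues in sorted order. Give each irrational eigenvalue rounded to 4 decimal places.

The graph has 4 vertices and degree multiset [2, 2, 2, 2]; D is the diagonal matrix of degrees and L = D - A. Diagonalising L (or applying a numerical eigensolver to the 4x4 matrix) gives the spectrum above. The single zero eigenvalue shows the graph is connected. The eigenvalues sum to 8, which equals trace(L) = 2|E|.

[0, 2, 2, 4]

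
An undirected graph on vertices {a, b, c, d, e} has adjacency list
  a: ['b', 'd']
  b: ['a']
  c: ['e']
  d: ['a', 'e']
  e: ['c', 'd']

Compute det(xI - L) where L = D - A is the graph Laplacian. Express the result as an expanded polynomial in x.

x^5 - 8x^4 + 21x^3 - 20x^2 + 5x

With the vertex order [a, b, c, d, e], the degrees are [2, 1, 1, 2, 2], giving D = diag(2, 1, 1, 2, 2) and L = D - A. L has integer entries, so p(x) = det(xI - L) has integer coefficients. Expanding the determinant yields x^5 - 8x^4 + 21x^3 - 20x^2 + 5x. The coefficient of x^4 equals -trace(L) = -8, matching the sum of degrees. The largest eigenvalue, 3.6180, is at most the vertex count 5.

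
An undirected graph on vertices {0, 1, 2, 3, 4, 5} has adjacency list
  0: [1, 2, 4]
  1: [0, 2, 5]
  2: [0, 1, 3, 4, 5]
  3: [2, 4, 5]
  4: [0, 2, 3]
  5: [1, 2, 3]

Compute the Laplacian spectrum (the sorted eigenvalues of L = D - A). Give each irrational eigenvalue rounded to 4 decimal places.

[0, 2.3820, 2.3820, 4.6180, 4.6180, 6]

Reading degrees in the order [0, 1, 2, 3, 4, 5] gives [3, 3, 5, 3, 3, 3]; set D = diag(3, 3, 5, 3, 3, 3) and form L = D - A. L is symmetric positive semidefinite, so every eigenvalue is real and nonnegative. The single zero eigenvalue shows the graph is connected.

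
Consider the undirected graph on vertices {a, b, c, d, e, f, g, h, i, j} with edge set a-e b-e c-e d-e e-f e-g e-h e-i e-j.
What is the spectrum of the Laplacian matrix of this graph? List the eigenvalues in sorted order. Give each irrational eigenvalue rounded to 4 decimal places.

[0, 1, 1, 1, 1, 1, 1, 1, 1, 10]

Each diagonal entry of L is the vertex degree and each off-diagonal entry is -1 where an edge is present, 0 otherwise; in the order [a, b, c, d, e, f, g, h, i, j] the diagonal is [1, 1, 1, 1, 9, 1, 1, 1, 1, 1]. L is symmetric positive semidefinite, so every eigenvalue is real and nonnegative. The single zero eigenvalue shows the graph is connected. The eigenvalues sum to 18, which equals trace(L) = 2|E|.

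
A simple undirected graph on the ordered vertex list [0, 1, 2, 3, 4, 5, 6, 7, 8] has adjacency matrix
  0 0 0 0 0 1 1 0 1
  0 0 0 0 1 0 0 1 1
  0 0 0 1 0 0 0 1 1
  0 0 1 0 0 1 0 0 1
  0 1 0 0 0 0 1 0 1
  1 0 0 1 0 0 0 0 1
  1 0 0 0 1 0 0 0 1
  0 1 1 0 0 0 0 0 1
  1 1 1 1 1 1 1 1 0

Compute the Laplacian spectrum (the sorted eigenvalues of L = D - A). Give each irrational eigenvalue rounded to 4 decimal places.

With the vertex order [0, 1, 2, 3, 4, 5, 6, 7, 8], the degrees are [3, 3, 3, 3, 3, 3, 3, 3, 8], giving D = diag(3, 3, 3, 3, 3, 3, 3, 3, 8) and L = D - A. L is symmetric positive semidefinite, so every eigenvalue is real and nonnegative. The largest eigenvalue, 9, is at most the vertex count 9.

[0, 1.5858, 1.5858, 3, 3, 4.4142, 4.4142, 5, 9]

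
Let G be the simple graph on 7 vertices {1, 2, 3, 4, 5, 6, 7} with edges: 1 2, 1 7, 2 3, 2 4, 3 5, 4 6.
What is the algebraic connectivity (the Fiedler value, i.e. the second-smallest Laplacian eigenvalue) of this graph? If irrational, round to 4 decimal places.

Reading degrees in the order [1, 2, 3, 4, 5, 6, 7] gives [2, 3, 2, 2, 1, 1, 1]; set D = diag(2, 3, 2, 2, 1, 1, 1) and form L = D - A. The smallest Laplacian eigenvalue is always 0. The next one, lambda_2 = 0.3820, measures how hard the graph is to disconnect: larger values mean better connectivity. The largest eigenvalue, 4.4142, is at most the vertex count 7.

0.3820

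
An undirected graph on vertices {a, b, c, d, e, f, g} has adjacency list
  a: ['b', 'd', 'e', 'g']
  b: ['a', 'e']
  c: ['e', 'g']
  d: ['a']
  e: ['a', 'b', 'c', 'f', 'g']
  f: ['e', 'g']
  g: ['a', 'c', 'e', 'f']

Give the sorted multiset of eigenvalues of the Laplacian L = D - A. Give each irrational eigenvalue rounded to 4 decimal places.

[0, 0.8251, 1.6878, 2, 3.9123, 5.4905, 6.0843]

With the vertex order [a, b, c, d, e, f, g], the degrees are [4, 2, 2, 1, 5, 2, 4], giving D = diag(4, 2, 2, 1, 5, 2, 4) and L = D - A. The multiplicity of 0 as a Laplacian eigenvalue equals the number of connected components.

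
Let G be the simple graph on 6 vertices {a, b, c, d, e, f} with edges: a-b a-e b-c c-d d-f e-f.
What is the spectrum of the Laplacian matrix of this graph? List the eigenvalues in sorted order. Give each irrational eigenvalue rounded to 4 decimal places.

Reading degrees in the order [a, b, c, d, e, f] gives [2, 2, 2, 2, 2, 2]; set D = diag(2, 2, 2, 2, 2, 2) and form L = D - A. Diagonalising L (or applying a numerical eigensolver to the 6x6 matrix) gives the spectrum above. The single zero eigenvalue shows the graph is connected.

[0, 1, 1, 3, 3, 4]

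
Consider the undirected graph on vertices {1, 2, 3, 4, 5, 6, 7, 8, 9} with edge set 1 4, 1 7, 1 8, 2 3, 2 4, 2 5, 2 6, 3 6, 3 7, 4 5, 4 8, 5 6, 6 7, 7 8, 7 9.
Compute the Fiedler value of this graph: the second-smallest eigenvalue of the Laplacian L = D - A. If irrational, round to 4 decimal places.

0.8549

With the vertex order [1, 2, 3, 4, 5, 6, 7, 8, 9], the degrees are [3, 4, 3, 4, 3, 4, 5, 3, 1], giving D = diag(3, 4, 3, 4, 3, 4, 5, 3, 1) and L = D - A. Computing the eigenvalues of L and sorting gives [0, 0.8549, 1.4711, 2.4760, 4, 4.1674, 5, 5.6691, 6.3615]. The Fiedler value lambda_2 = 0.8549 is strictly positive, so the graph is connected. The largest eigenvalue, 6.3615, is at most the vertex count 9. There is one zero in the spectrum, matching the 1 component.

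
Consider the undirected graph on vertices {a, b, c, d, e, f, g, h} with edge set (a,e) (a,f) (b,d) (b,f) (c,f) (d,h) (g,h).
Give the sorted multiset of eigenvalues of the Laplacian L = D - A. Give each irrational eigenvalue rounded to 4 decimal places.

Each diagonal entry of L is the vertex degree and each off-diagonal entry is -1 where an edge is present, 0 otherwise; in the order [a, b, c, d, e, f, g, h] the diagonal is [2, 2, 1, 2, 1, 3, 1, 2]. Since every row of L sums to 0, the all-ones vector is in the kernel and 0 is an eigenvalue. The single zero eigenvalue shows the graph is connected.

[0, 0.1864, 0.5858, 1, 2, 2.4707, 3.4142, 4.3429]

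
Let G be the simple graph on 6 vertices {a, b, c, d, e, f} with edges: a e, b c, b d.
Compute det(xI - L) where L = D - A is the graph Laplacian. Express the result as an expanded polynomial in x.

x^6 - 6x^5 + 11x^4 - 6x^3

Reading degrees in the order [a, b, c, d, e, f] gives [1, 2, 1, 1, 1, 0]; set D = diag(1, 2, 1, 1, 1, 0) and form L = D - A. The eigenvalues of L are [0, 0, 0, 1, 2, 3]; the characteristic polynomial is the product of (x - lambda_i), which multiplies out to x^6 - 6x^5 + 11x^4 - 6x^3. The coefficient of x^5 equals -trace(L) = -6, matching the sum of degrees.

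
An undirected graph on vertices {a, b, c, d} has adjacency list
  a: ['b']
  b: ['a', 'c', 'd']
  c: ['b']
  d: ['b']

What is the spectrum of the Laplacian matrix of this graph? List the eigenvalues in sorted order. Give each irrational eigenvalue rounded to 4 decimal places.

With the vertex order [a, b, c, d], the degrees are [1, 3, 1, 1], giving D = diag(1, 3, 1, 1) and L = D - A. Since every row of L sums to 0, the all-ones vector is in the kernel and 0 is an eigenvalue. The eigenvalues sum to 6, which equals trace(L) = 2|E|.

[0, 1, 1, 4]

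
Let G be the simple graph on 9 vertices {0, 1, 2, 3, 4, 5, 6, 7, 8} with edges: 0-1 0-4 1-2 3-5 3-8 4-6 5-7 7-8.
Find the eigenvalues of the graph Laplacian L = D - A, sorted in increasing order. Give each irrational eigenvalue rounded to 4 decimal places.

With the vertex order [0, 1, 2, 3, 4, 5, 6, 7, 8], the degrees are [2, 2, 1, 2, 2, 2, 1, 2, 2], giving D = diag(2, 2, 1, 2, 2, 2, 1, 2, 2) and L = D - A. Diagonalising L (or applying a numerical eigensolver to the 9x9 matrix) gives the spectrum above. The 2 zero eigenvalues correspond to the 2 connected components. The largest eigenvalue, 4, is at most the vertex count 9.

[0, 0, 0.3820, 1.3820, 2, 2, 2.6180, 3.6180, 4]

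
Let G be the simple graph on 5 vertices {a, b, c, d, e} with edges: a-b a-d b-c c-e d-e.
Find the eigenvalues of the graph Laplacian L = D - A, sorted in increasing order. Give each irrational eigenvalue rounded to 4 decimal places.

Reading degrees in the order [a, b, c, d, e] gives [2, 2, 2, 2, 2]; set D = diag(2, 2, 2, 2, 2) and form L = D - A. Since every row of L sums to 0, the all-ones vector is in the kernel and 0 is an eigenvalue. By the matrix-tree theorem the graph has (1/5) * product of the nonzero eigenvalues = 5 spanning trees.

[0, 1.3820, 1.3820, 3.6180, 3.6180]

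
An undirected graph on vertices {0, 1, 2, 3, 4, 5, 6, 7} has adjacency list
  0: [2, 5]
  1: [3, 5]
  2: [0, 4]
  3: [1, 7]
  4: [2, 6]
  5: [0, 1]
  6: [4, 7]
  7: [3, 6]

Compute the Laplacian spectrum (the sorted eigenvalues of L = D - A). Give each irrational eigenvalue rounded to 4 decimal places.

[0, 0.5858, 0.5858, 2, 2, 3.4142, 3.4142, 4]

With the vertex order [0, 1, 2, 3, 4, 5, 6, 7], the degrees are [2, 2, 2, 2, 2, 2, 2, 2], giving D = diag(2, 2, 2, 2, 2, 2, 2, 2) and L = D - A. L is symmetric positive semidefinite, so every eigenvalue is real and nonnegative. The single zero eigenvalue shows the graph is connected. The largest eigenvalue, 4, is at most the vertex count 8.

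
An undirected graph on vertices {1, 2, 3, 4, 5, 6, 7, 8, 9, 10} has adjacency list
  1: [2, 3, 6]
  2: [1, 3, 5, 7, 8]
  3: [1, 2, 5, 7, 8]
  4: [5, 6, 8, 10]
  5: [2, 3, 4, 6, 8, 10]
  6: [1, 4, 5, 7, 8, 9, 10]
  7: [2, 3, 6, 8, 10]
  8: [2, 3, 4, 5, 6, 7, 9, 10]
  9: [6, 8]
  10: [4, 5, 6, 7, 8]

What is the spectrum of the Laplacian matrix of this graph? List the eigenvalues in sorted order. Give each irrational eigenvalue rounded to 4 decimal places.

[0, 1.8629, 2.5287, 3.8589, 5, 6, 6, 7.1411, 8.4713, 9.1371]

Reading degrees in the order [1, 2, 3, 4, 5, 6, 7, 8, 9, 10] gives [3, 5, 5, 4, 6, 7, 5, 8, 2, 5]; set D = diag(3, 5, 5, 4, 6, 7, 5, 8, 2, 5) and form L = D - A. The multiplicity of 0 as a Laplacian eigenvalue equals the number of connected components. The single zero eigenvalue shows the graph is connected.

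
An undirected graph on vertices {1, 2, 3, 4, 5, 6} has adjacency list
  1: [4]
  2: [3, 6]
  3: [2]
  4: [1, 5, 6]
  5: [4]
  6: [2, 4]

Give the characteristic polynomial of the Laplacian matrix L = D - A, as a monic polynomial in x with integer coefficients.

x^6 - 10x^5 + 35x^4 - 52x^3 + 32x^2 - 6x

Each diagonal entry of L is the vertex degree and each off-diagonal entry is -1 where an edge is present, 0 otherwise; in the order [1, 2, 3, 4, 5, 6] the diagonal is [1, 2, 1, 3, 1, 2]. L has integer entries, so p(x) = det(xI - L) has integer coefficients. Expanding the determinant yields x^6 - 10x^5 + 35x^4 - 52x^3 + 32x^2 - 6x. The coefficient of x^5 equals -trace(L) = -10, matching the sum of degrees. The eigenvalues sum to 10, which equals trace(L) = 2|E|. By the matrix-tree theorem the graph has (1/6) * product of the nonzero eigenvalues = 1 spanning tree.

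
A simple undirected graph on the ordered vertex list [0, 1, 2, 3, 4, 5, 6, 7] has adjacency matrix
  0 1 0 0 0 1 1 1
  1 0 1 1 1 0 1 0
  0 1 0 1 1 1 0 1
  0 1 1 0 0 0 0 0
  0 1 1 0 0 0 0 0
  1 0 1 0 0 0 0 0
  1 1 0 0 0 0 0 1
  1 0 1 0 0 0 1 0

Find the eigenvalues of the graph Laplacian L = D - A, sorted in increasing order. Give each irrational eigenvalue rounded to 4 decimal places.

Each diagonal entry of L is the vertex degree and each off-diagonal entry is -1 where an edge is present, 0 otherwise; in the order [0, 1, 2, 3, 4, 5, 6, 7] the diagonal is [4, 5, 5, 2, 2, 2, 3, 3]. The multiplicity of 0 as a Laplacian eigenvalue equals the number of connected components. The single zero eigenvalue shows the graph is connected. The largest eigenvalue, 6.7977, is at most the vertex count 8. By the matrix-tree theorem the graph has (1/8) * product of the nonzero eigenvalues = 436 spanning trees.

[0, 1.4384, 1.9021, 2, 3.5473, 4.7528, 5.5616, 6.7977]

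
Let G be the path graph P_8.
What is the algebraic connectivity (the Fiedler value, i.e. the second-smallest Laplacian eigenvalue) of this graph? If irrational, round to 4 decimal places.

The graph has 8 vertices and degree multiset [2, 2, 2, 2, 2, 2, 1, 1]; D is the diagonal matrix of degrees and L = D - A. The sorted Laplacian eigenvalues are [0, 0.1522, 0.5858, 1.2346, 2, 2.7654, 3.4142, 3.8478]; the algebraic connectivity is the second entry, 0.1522. The eigenvalues sum to 14, which equals trace(L) = 2|E|.

0.1522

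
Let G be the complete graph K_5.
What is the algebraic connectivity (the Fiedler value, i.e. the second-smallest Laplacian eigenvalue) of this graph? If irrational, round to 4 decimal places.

The graph has 5 vertices and degree multiset [4, 4, 4, 4, 4]; D is the diagonal matrix of degrees and L = D - A. The sorted Laplacian eigenvalues are [0, 5, 5, 5, 5]; the algebraic connectivity is the second entry, 5. The eigenvalues sum to 20, which equals trace(L) = 2|E|. There is one zero in the spectrum, matching the 1 component.

5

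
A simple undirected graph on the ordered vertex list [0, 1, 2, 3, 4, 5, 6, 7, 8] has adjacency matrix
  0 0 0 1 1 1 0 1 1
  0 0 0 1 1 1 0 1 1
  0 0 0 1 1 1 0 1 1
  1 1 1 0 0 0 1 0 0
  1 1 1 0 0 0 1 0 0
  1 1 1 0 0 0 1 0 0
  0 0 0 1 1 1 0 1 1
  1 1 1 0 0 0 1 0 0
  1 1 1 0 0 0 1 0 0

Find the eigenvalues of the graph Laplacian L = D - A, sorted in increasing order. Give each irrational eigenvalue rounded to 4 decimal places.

With the vertex order [0, 1, 2, 3, 4, 5, 6, 7, 8], the degrees are [5, 5, 5, 4, 4, 4, 5, 4, 4], giving D = diag(5, 5, 5, 4, 4, 4, 5, 4, 4) and L = D - A. Diagonalising L (or applying a numerical eigensolver to the 9x9 matrix) gives the spectrum above. By the matrix-tree theorem the graph has (1/9) * product of the nonzero eigenvalues = 32000 spanning trees.

[0, 4, 4, 4, 4, 5, 5, 5, 9]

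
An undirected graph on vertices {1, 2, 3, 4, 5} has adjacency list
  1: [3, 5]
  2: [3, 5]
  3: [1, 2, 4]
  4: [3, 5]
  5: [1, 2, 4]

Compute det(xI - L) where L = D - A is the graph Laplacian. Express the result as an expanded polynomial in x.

x^5 - 12x^4 + 51x^3 - 92x^2 + 60x

Reading degrees in the order [1, 2, 3, 4, 5] gives [2, 2, 3, 2, 3]; set D = diag(2, 2, 3, 2, 3) and form L = D - A. Computing det(xI - L) by cofactor expansion (or equivalently via sum-over-permutations) gives x^5 - 12x^4 + 51x^3 - 92x^2 + 60x. Since p(0) = det(-L) = 0, x divides p(x).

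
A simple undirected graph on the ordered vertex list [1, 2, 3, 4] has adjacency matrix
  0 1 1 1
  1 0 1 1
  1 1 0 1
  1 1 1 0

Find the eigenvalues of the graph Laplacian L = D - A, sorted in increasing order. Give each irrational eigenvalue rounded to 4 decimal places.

[0, 4, 4, 4]

Reading degrees in the order [1, 2, 3, 4] gives [3, 3, 3, 3]; set D = diag(3, 3, 3, 3) and form L = D - A. L is symmetric positive semidefinite, so every eigenvalue is real and nonnegative. The eigenvalues sum to 12, which equals trace(L) = 2|E|. There is one zero in the spectrum, matching the 1 component.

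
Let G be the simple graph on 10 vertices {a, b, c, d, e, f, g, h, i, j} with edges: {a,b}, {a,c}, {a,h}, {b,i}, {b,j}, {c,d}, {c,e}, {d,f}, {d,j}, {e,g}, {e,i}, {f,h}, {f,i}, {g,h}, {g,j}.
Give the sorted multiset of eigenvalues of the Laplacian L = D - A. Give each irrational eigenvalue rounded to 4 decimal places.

[0, 2, 2, 2, 2, 2, 5, 5, 5, 5]

Each diagonal entry of L is the vertex degree and each off-diagonal entry is -1 where an edge is present, 0 otherwise; in the order [a, b, c, d, e, f, g, h, i, j] the diagonal is [3, 3, 3, 3, 3, 3, 3, 3, 3, 3]. L is symmetric positive semidefinite, so every eigenvalue is real and nonnegative. The single zero eigenvalue shows the graph is connected. There is one zero in the spectrum, matching the 1 component.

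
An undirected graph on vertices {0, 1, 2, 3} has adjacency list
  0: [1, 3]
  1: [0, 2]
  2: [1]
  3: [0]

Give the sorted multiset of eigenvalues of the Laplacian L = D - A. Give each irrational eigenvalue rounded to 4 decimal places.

Reading degrees in the order [0, 1, 2, 3] gives [2, 2, 1, 1]; set D = diag(2, 2, 1, 1) and form L = D - A. L is symmetric positive semidefinite, so every eigenvalue is real and nonnegative. The single zero eigenvalue shows the graph is connected. The eigenvalues sum to 6, which equals trace(L) = 2|E|.

[0, 0.5858, 2, 3.4142]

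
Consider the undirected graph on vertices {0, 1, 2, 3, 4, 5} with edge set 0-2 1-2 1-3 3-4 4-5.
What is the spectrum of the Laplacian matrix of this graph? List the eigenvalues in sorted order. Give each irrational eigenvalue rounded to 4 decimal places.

[0, 0.2679, 1, 2, 3, 3.7321]

With the vertex order [0, 1, 2, 3, 4, 5], the degrees are [1, 2, 2, 2, 2, 1], giving D = diag(1, 2, 2, 2, 2, 1) and L = D - A. The multiplicity of 0 as a Laplacian eigenvalue equals the number of connected components. The single zero eigenvalue shows the graph is connected. The largest eigenvalue, 3.7321, is at most the vertex count 6.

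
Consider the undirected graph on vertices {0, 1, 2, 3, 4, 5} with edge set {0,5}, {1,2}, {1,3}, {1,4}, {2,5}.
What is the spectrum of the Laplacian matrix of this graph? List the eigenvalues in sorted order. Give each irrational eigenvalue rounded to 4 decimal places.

[0, 0.3249, 1, 1.4608, 3, 4.2143]

Reading degrees in the order [0, 1, 2, 3, 4, 5] gives [1, 3, 2, 1, 1, 2]; set D = diag(1, 3, 2, 1, 1, 2) and form L = D - A. L is symmetric positive semidefinite, so every eigenvalue is real and nonnegative. The largest eigenvalue, 4.2143, is at most the vertex count 6.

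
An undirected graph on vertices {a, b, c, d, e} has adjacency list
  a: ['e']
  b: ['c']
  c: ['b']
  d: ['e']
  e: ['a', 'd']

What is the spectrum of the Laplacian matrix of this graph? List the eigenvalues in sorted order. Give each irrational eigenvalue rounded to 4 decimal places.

[0, 0, 1, 2, 3]

With the vertex order [a, b, c, d, e], the degrees are [1, 1, 1, 1, 2], giving D = diag(1, 1, 1, 1, 2) and L = D - A. Diagonalising L (or applying a numerical eigensolver to the 5x5 matrix) gives the spectrum above. The 2 zero eigenvalues correspond to the 2 connected components. The eigenvalues sum to 6, which equals trace(L) = 2|E|.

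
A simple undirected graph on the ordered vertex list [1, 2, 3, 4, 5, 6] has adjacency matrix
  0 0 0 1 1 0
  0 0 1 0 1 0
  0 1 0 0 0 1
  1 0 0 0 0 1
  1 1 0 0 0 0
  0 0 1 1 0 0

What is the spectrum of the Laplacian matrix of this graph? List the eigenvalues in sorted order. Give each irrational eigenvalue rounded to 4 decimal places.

[0, 1, 1, 3, 3, 4]

With the vertex order [1, 2, 3, 4, 5, 6], the degrees are [2, 2, 2, 2, 2, 2], giving D = diag(2, 2, 2, 2, 2, 2) and L = D - A. Since every row of L sums to 0, the all-ones vector is in the kernel and 0 is an eigenvalue.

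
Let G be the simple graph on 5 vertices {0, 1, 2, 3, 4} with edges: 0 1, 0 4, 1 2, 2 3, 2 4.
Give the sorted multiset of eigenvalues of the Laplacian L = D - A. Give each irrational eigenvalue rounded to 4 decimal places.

[0, 0.8299, 2, 2.6889, 4.4812]

Reading degrees in the order [0, 1, 2, 3, 4] gives [2, 2, 3, 1, 2]; set D = diag(2, 2, 3, 1, 2) and form L = D - A. L is symmetric positive semidefinite, so every eigenvalue is real and nonnegative. By the matrix-tree theorem the graph has (1/5) * product of the nonzero eigenvalues = 4 spanning trees. The eigenvalues sum to 10, which equals trace(L) = 2|E|.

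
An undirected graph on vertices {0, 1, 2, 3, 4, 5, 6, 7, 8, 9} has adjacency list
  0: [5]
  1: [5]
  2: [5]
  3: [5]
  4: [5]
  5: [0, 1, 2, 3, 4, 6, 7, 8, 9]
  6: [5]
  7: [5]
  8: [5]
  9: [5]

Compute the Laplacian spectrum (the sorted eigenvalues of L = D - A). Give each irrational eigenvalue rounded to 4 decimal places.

[0, 1, 1, 1, 1, 1, 1, 1, 1, 10]

Reading degrees in the order [0, 1, 2, 3, 4, 5, 6, 7, 8, 9] gives [1, 1, 1, 1, 1, 9, 1, 1, 1, 1]; set D = diag(1, 1, 1, 1, 1, 9, 1, 1, 1, 1) and form L = D - A. The multiplicity of 0 as a Laplacian eigenvalue equals the number of connected components. The single zero eigenvalue shows the graph is connected. The eigenvalues sum to 18, which equals trace(L) = 2|E|. By the matrix-tree theorem the graph has (1/10) * product of the nonzero eigenvalues = 1 spanning tree.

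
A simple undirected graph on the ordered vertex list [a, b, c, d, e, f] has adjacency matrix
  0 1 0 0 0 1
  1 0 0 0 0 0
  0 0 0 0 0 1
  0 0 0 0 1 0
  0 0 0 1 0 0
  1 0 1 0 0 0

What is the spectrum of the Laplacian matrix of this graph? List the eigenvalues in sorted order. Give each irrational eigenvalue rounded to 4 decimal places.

With the vertex order [a, b, c, d, e, f], the degrees are [2, 1, 1, 1, 1, 2], giving D = diag(2, 1, 1, 1, 1, 2) and L = D - A. Since every row of L sums to 0, the all-ones vector is in the kernel and 0 is an eigenvalue. The 2 zero eigenvalues correspond to the 2 connected components. There are 2 zeros in the spectrum, matching the 2 components.

[0, 0, 0.5858, 2, 2, 3.4142]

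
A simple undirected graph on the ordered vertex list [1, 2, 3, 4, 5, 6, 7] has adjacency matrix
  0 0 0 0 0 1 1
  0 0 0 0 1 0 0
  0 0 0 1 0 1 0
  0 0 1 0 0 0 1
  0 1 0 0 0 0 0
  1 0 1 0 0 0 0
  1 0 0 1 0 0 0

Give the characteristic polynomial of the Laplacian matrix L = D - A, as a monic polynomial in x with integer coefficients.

Each diagonal entry of L is the vertex degree and each off-diagonal entry is -1 where an edge is present, 0 otherwise; in the order [1, 2, 3, 4, 5, 6, 7] the diagonal is [2, 1, 2, 2, 1, 2, 2]. L has integer entries, so p(x) = det(xI - L) has integer coefficients. Expanding the determinant yields x^7 - 12x^6 + 55x^5 - 120x^4 + 125x^3 - 50x^2. The constant term is 0 because L is singular (the all-ones vector lies in its kernel). The largest eigenvalue, 3.6180, is at most the vertex count 7.

x^7 - 12x^6 + 55x^5 - 120x^4 + 125x^3 - 50x^2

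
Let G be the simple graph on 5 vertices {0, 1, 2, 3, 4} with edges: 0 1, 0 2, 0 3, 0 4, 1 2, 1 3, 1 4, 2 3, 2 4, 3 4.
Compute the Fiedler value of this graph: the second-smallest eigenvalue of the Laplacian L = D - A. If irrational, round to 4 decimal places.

5

Each diagonal entry of L is the vertex degree and each off-diagonal entry is -1 where an edge is present, 0 otherwise; in the order [0, 1, 2, 3, 4] the diagonal is [4, 4, 4, 4, 4]. The sorted Laplacian eigenvalues are [0, 5, 5, 5, 5]; the algebraic connectivity is the second entry, 5. The eigenvalues sum to 20, which equals trace(L) = 2|E|.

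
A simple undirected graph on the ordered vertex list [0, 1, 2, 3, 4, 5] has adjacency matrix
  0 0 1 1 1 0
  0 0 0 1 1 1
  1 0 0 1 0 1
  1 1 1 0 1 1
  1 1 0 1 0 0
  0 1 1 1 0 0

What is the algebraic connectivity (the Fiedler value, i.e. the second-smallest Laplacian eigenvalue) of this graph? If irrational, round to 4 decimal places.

Reading degrees in the order [0, 1, 2, 3, 4, 5] gives [3, 3, 3, 5, 3, 3]; set D = diag(3, 3, 3, 5, 3, 3) and form L = D - A. The smallest Laplacian eigenvalue is always 0. The next one, lambda_2 = 2.3820, measures how hard the graph is to disconnect: larger values mean better connectivity. There is one zero in the spectrum, matching the 1 component.

2.3820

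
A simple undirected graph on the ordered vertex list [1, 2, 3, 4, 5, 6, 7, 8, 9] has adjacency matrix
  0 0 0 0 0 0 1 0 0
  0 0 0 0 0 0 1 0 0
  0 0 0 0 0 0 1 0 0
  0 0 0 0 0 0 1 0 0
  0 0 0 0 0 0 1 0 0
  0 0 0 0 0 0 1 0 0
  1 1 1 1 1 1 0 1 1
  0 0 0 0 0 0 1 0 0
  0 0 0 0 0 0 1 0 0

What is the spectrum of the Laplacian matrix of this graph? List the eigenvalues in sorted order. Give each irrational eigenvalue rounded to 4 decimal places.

[0, 1, 1, 1, 1, 1, 1, 1, 9]

With the vertex order [1, 2, 3, 4, 5, 6, 7, 8, 9], the degrees are [1, 1, 1, 1, 1, 1, 8, 1, 1], giving D = diag(1, 1, 1, 1, 1, 1, 8, 1, 1) and L = D - A. The multiplicity of 0 as a Laplacian eigenvalue equals the number of connected components. The largest eigenvalue, 9, is at most the vertex count 9. The eigenvalues sum to 16, which equals trace(L) = 2|E|.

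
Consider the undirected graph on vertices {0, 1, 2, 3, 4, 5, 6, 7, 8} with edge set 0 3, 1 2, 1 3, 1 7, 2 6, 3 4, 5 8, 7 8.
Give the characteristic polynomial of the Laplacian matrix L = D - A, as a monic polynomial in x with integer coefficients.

x^9 - 16x^8 + 103x^7 - 344x^6 + 641x^5 - 668x^4 + 370x^3 - 96x^2 + 9x

With the vertex order [0, 1, 2, 3, 4, 5, 6, 7, 8], the degrees are [1, 3, 2, 3, 1, 1, 1, 2, 2], giving D = diag(1, 3, 2, 3, 1, 1, 1, 2, 2) and L = D - A. L has integer entries, so p(x) = det(xI - L) has integer coefficients. Expanding the determinant yields x^9 - 16x^8 + 103x^7 - 344x^6 + 641x^5 - 668x^4 + 370x^3 - 96x^2 + 9x. Since p(0) = det(-L) = 0, x divides p(x). By the matrix-tree theorem the graph has (1/9) * product of the nonzero eigenvalues = 1 spanning tree.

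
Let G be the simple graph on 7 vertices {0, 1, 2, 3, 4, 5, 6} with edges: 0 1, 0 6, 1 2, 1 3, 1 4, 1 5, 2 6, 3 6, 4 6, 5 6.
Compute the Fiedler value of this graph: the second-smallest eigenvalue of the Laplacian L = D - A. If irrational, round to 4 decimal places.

2

With the vertex order [0, 1, 2, 3, 4, 5, 6], the degrees are [2, 5, 2, 2, 2, 2, 5], giving D = diag(2, 5, 2, 2, 2, 2, 5) and L = D - A. The sorted Laplacian eigenvalues are [0, 2, 2, 2, 2, 5, 7]; the algebraic connectivity is the second entry, 2.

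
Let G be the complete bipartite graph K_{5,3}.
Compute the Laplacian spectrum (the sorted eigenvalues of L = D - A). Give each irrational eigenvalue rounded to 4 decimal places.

[0, 3, 3, 3, 3, 5, 5, 8]

The graph has 8 vertices and degree multiset [5, 5, 5, 3, 3, 3, 3, 3]; D is the diagonal matrix of degrees and L = D - A. The multiplicity of 0 as a Laplacian eigenvalue equals the number of connected components. There is one zero in the spectrum, matching the 1 component.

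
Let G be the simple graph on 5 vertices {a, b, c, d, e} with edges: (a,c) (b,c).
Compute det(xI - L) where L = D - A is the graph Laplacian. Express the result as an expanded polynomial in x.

Each diagonal entry of L is the vertex degree and each off-diagonal entry is -1 where an edge is present, 0 otherwise; in the order [a, b, c, d, e] the diagonal is [1, 1, 2, 0, 0]. The eigenvalues of L are [0, 0, 0, 1, 3]; the characteristic polynomial is the product of (x - lambda_i), which multiplies out to x^5 - 4x^4 + 3x^3. The coefficient of x^4 equals -trace(L) = -4, matching the sum of degrees. There are 3 zeros in the spectrum, matching the 3 components.

x^5 - 4x^4 + 3x^3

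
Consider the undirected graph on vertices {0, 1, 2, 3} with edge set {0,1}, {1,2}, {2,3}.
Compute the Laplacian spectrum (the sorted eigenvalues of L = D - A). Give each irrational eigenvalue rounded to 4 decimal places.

[0, 0.5858, 2, 3.4142]

Each diagonal entry of L is the vertex degree and each off-diagonal entry is -1 where an edge is present, 0 otherwise; in the order [0, 1, 2, 3] the diagonal is [1, 2, 2, 1]. L is symmetric positive semidefinite, so every eigenvalue is real and nonnegative. The eigenvalues sum to 6, which equals trace(L) = 2|E|. By the matrix-tree theorem the graph has (1/4) * product of the nonzero eigenvalues = 1 spanning tree.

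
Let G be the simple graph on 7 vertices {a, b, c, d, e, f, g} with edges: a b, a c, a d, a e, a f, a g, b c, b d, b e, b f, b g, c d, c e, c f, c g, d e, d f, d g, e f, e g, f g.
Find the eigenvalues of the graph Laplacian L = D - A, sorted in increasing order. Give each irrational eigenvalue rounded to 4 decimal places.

[0, 7, 7, 7, 7, 7, 7]

With the vertex order [a, b, c, d, e, f, g], the degrees are [6, 6, 6, 6, 6, 6, 6], giving D = diag(6, 6, 6, 6, 6, 6, 6) and L = D - A. Diagonalising L (or applying a numerical eigensolver to the 7x7 matrix) gives the spectrum above. The single zero eigenvalue shows the graph is connected. The largest eigenvalue, 7, is at most the vertex count 7.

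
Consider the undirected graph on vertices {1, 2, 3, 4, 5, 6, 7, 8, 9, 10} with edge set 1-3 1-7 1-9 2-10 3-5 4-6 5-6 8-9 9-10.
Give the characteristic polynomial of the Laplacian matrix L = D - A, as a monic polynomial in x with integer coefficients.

Reading degrees in the order [1, 2, 3, 4, 5, 6, 7, 8, 9, 10] gives [3, 1, 2, 1, 2, 2, 1, 1, 3, 2]; set D = diag(3, 1, 2, 1, 2, 2, 1, 1, 3, 2) and form L = D - A. Computing det(xI - L) by cofactor expansion (or equivalently via sum-over-permutations) gives x^10 - 18x^9 + 134x^8 - 536x^7 + 1253x^6 - 1746x^5 + 1421x^4 - 636x^3 + 137x^2 - 10x. Since p(0) = det(-L) = 0, x divides p(x). The largest eigenvalue, 4.6978, is at most the vertex count 10. The eigenvalues sum to 18, which equals trace(L) = 2|E|.

x^10 - 18x^9 + 134x^8 - 536x^7 + 1253x^6 - 1746x^5 + 1421x^4 - 636x^3 + 137x^2 - 10x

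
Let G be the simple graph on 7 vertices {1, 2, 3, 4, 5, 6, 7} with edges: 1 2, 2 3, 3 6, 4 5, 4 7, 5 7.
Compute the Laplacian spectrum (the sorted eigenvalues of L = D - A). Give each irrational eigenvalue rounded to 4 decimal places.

Reading degrees in the order [1, 2, 3, 4, 5, 6, 7] gives [1, 2, 2, 2, 2, 1, 2]; set D = diag(1, 2, 2, 2, 2, 1, 2) and form L = D - A. Diagonalising L (or applying a numerical eigensolver to the 7x7 matrix) gives the spectrum above. The 2 zero eigenvalues correspond to the 2 connected components. The largest eigenvalue, 3.4142, is at most the vertex count 7.

[0, 0, 0.5858, 2, 3, 3, 3.4142]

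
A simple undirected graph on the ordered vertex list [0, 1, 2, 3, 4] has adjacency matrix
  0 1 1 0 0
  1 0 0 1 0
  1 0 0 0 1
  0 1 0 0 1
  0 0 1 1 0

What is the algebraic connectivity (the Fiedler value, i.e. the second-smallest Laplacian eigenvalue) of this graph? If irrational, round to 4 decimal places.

1.3820

Each diagonal entry of L is the vertex degree and each off-diagonal entry is -1 where an edge is present, 0 otherwise; in the order [0, 1, 2, 3, 4] the diagonal is [2, 2, 2, 2, 2]. Computing the eigenvalues of L and sorting gives [0, 1.3820, 1.3820, 3.6180, 3.6180]. The Fiedler value lambda_2 = 1.3820 is strictly positive, so the graph is connected. The eigenvalues sum to 10, which equals trace(L) = 2|E|. The largest eigenvalue, 3.6180, is at most the vertex count 5.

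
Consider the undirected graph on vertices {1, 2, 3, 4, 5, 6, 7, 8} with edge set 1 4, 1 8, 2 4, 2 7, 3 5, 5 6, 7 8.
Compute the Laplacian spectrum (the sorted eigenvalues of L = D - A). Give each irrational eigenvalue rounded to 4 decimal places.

[0, 0, 1, 1.3820, 1.3820, 3, 3.6180, 3.6180]

With the vertex order [1, 2, 3, 4, 5, 6, 7, 8], the degrees are [2, 2, 1, 2, 2, 1, 2, 2], giving D = diag(2, 2, 1, 2, 2, 1, 2, 2) and L = D - A. The multiplicity of 0 as a Laplacian eigenvalue equals the number of connected components. The 2 zero eigenvalues correspond to the 2 connected components. There are 2 zeros in the spectrum, matching the 2 components. The largest eigenvalue, 3.6180, is at most the vertex count 8.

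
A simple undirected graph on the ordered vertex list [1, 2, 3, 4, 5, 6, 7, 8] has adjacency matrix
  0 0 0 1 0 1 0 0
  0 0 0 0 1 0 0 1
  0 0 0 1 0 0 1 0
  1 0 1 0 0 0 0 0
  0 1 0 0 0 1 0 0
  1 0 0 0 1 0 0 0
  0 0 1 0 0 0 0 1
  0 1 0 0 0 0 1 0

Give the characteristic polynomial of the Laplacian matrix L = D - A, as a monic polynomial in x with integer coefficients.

With the vertex order [1, 2, 3, 4, 5, 6, 7, 8], the degrees are [2, 2, 2, 2, 2, 2, 2, 2], giving D = diag(2, 2, 2, 2, 2, 2, 2, 2) and L = D - A. Computing det(xI - L) by cofactor expansion (or equivalently via sum-over-permutations) gives x^8 - 16x^7 + 104x^6 - 352x^5 + 660x^4 - 672x^3 + 336x^2 - 64x. Since p(0) = det(-L) = 0, x divides p(x). The eigenvalues sum to 16, which equals trace(L) = 2|E|.

x^8 - 16x^7 + 104x^6 - 352x^5 + 660x^4 - 672x^3 + 336x^2 - 64x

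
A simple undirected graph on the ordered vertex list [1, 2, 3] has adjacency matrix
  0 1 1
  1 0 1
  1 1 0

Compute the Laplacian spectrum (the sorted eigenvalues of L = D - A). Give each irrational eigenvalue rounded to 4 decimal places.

[0, 3, 3]

Each diagonal entry of L is the vertex degree and each off-diagonal entry is -1 where an edge is present, 0 otherwise; in the order [1, 2, 3] the diagonal is [2, 2, 2]. Diagonalising L (or applying a numerical eigensolver to the 3x3 matrix) gives the spectrum above. The single zero eigenvalue shows the graph is connected. The largest eigenvalue, 3, is at most the vertex count 3.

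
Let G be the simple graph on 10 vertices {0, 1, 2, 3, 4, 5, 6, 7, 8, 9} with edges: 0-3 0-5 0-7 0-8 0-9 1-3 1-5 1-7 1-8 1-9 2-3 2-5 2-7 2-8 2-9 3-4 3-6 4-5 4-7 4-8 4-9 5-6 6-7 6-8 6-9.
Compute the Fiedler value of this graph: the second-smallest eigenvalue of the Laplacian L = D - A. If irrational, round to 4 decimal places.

With the vertex order [0, 1, 2, 3, 4, 5, 6, 7, 8, 9], the degrees are [5, 5, 5, 5, 5, 5, 5, 5, 5, 5], giving D = diag(5, 5, 5, 5, 5, 5, 5, 5, 5, 5) and L = D - A. Computing the eigenvalues of L and sorting gives [0, 5, 5, 5, 5, 5, 5, 5, 5, 10]. The Fiedler value lambda_2 = 5 is strictly positive, so the graph is connected. The largest eigenvalue, 10, is at most the vertex count 10. The eigenvalues sum to 50, which equals trace(L) = 2|E|.

5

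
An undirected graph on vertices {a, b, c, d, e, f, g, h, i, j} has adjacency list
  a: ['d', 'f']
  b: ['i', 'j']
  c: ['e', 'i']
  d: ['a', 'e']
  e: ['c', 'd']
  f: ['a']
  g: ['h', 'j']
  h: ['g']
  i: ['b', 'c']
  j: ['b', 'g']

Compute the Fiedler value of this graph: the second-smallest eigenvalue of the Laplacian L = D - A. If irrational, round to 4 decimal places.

0.0979

With the vertex order [a, b, c, d, e, f, g, h, i, j], the degrees are [2, 2, 2, 2, 2, 1, 2, 1, 2, 2], giving D = diag(2, 2, 2, 2, 2, 1, 2, 1, 2, 2) and L = D - A. The sorted Laplacian eigenvalues are [0, 0.0979, 0.3820, 0.8244, 1.3820, 2, 2.6180, 3.1756, 3.6180, 3.9021]; the algebraic connectivity is the second entry, 0.0979. There is one zero in the spectrum, matching the 1 component.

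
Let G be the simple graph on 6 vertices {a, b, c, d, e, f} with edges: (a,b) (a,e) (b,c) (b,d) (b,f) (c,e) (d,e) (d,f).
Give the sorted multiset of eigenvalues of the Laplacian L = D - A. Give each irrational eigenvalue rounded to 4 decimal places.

Each diagonal entry of L is the vertex degree and each off-diagonal entry is -1 where an edge is present, 0 otherwise; in the order [a, b, c, d, e, f] the diagonal is [2, 4, 2, 3, 3, 2]. L is symmetric positive semidefinite, so every eigenvalue is real and nonnegative. The single zero eigenvalue shows the graph is connected. The eigenvalues sum to 16, which equals trace(L) = 2|E|. The largest eigenvalue, 5.5616, is at most the vertex count 6.

[0, 1.4384, 2, 3, 4, 5.5616]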